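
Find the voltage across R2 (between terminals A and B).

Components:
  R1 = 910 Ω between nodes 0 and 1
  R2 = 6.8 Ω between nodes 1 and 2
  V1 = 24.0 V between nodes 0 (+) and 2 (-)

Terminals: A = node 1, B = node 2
R1 and R2 are in series across V1 (node 0 → node 1 → node 2), and the output A–B is taken across R2, so this is a voltage divider.
Series current: I = V1/(R1 + R2) = 24/(910 + 6.8) = 24/916.8 = 0.02618 A
V_R2 = I × R2 = V1 × R2/(R1 + R2) = 24 × 6.8/916.8 = 0.178 V

Final answer: 0.178 V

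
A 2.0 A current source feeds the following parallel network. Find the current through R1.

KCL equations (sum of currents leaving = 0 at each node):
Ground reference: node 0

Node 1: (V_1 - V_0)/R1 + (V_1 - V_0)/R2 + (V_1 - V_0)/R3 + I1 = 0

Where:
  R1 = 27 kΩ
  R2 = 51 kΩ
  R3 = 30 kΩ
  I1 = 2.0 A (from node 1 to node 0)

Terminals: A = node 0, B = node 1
All resistors sit directly between nodes 0 and 1, so they are in parallel and share one voltage V; the full source current 2 A splits among them.
1/R_par = 1/27000 + 1/51000 + 1/30000 = 0.00008998 S  =>  R_par = 11110 Ω
V = I × R_par = 2 × 11110 = 22230 V
I_R1 = V/R1 = 22230/27000 = 0.8232 A

Final answer: 0.8232 A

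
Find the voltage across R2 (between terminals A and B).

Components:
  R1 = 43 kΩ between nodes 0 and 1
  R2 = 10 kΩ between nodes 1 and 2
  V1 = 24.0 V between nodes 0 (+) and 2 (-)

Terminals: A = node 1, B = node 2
R1 and R2 are in series across V1 (node 0 → node 1 → node 2), and the output A–B is taken across R2, so this is a voltage divider.
Series current: I = V1/(R1 + R2) = 24/(43000 + 10000) = 24/53000 = 0.0004528 A
V_R2 = I × R2 = V1 × R2/(R1 + R2) = 24 × 10000/53000 = 4.528 V

Final answer: 4.528 V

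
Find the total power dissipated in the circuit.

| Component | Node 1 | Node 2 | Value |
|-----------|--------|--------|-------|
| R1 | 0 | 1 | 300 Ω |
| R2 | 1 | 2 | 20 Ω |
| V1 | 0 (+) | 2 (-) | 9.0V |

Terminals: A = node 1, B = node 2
Nodal analysis, taking node 2 as the 0 V reference.
Source V1 fixes V_0 = 9 V.
KCL at each unknown node (sum of currents leaving = 0; resistances in Ω):
  Node 1: (V_1 - 9)/300 + (V_1 - 0)/20 = 0
Collecting terms: 0.05333 × V_1 = 0.03  =>  V_1 = 0.5625 V
Power in each resistor, P = (ΔV)²/R:
  P_R1 = (9 - 0.5625)²/300 = 0.2373 W
  P_R2 = (0.5625 - 0)²/20 = 0.01582 W
P_total = P_R1 + P_R2 = 0.2531 W

Final answer: 0.2531 W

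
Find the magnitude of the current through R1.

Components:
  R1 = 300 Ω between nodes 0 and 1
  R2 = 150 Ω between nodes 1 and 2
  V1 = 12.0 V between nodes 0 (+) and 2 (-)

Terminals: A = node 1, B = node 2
Nodal analysis, taking node 2 as the 0 V reference.
Source V1 fixes V_0 = 12 V.
KCL at each unknown node (sum of currents leaving = 0; resistances in Ω):
  Node 1: (V_1 - 12)/300 + (V_1 - 0)/150 = 0
Collecting terms: 0.01 × V_1 = 0.04  =>  V_1 = 4 V
I_R1 = (V_0 - V_1)/R1 = (12 - 4)/300 = 0.02667 A
|I_R1| = 0.02667 A

Final answer: |I_R1| = 0.02667 A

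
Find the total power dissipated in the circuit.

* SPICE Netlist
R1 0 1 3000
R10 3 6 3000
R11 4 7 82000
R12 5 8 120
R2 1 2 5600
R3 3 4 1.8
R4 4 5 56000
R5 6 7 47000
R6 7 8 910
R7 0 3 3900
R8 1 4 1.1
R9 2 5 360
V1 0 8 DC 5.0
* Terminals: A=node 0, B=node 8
Nodal analysis, taking node 8 as the 0 V reference.
Source V1 fixes V_0 = 5 V.
KCL at each unknown node (sum of currents leaving = 0; resistances in Ω):
  Node 1: (V_1 - 5)/3000 + (V_1 - V_2)/5600 + (V_1 - V_4)/1.1 = 0
  Node 2: (V_2 - V_1)/5600 + (V_2 - V_5)/360 = 0
  Node 3: (V_3 - V_4)/1.8 + (V_3 - 5)/3900 + (V_3 - V_6)/3000 = 0
  Node 4: (V_4 - V_3)/1.8 + (V_4 - V_5)/56000 + (V_4 - V_1)/1.1 + (V_4 - V_7)/82000 = 0
  Node 5: (V_5 - V_4)/56000 + (V_5 - V_2)/360 + (V_5 - 0)/120 = 0
  Node 6: (V_6 - V_7)/47000 + (V_6 - V_3)/3000 = 0
  Node 7: (V_7 - V_6)/47000 + (V_7 - 0)/910 + (V_7 - V_4)/82000 = 0
Collecting terms (coefficients in siemens):
  0.9096·V_1 - 0.0001786·V_2 - 0.9091·V_4 = 0.001667
  0.002956·V_2 - 0.0001786·V_1 - 0.002778·V_5 = 0
  0.5561·V_3 - 0.5556·V_4 - 0.0003333·V_6 = 0.001282
  1.465·V_4 - 0.9091·V_1 - 0.5556·V_3 - 0.00001786·V_5 - 0.0000122·V_7 = 0
  0.01113·V_5 - 0.002778·V_2 - 0.00001786·V_4 = 0
  0.0003546·V_6 - 0.0003333·V_3 - 0.00002128·V_7 = 0
  0.001132·V_7 - 0.0000122·V_4 - 0.00002128·V_6 = 0
Solving these 7 simultaneous equations (Gaussian elimination) gives:
  V_1 = 3.674 V, V_2 = 0.2971 V, V_3 = 3.674 V, V_4 = 3.674 V
  V_5 = 0.08005 V, V_6 = 3.46 V, V_7 = 0.1046 V
Power in each resistor, P = (ΔV)²/R:
  P_R1 = (5 - 3.674)²/3000 = 0.0005864 W
  P_R2 = (3.674 - 0.2971)²/5600 = 0.002036 W
  P_R3 = (3.674 - 3.674)²/1.8 = 0.0000001298 W
  P_R4 = (3.674 - 0.08005)²/56000 = 0.0002306 W
  P_R5 = (3.46 - 0.1046)²/47000 = 0.0002396 W
  P_R6 = (0.1046 - 0)²/910 = 0.00001202 W
  P_R7 = (5 - 3.674)²/3900 = 0.0004506 W
  P_R8 = (3.674 - 3.674)²/1.1 = 0.00000002845 W
  P_R9 = (0.2971 - 0.08005)²/360 = 0.0001309 W
  P_R10 = (3.674 - 3.46)²/3000 = 0.00001529 W
  P_R11 = (3.674 - 0.1046)²/82000 = 0.0001554 W
  P_R12 = (0.08005 - 0)²/120 = 0.00005341 W
P_total = P_R1 + P_R2 + P_R3 + P_R4 + P_R5 + P_R6 + P_R7 + P_R8 + P_R9 + P_R10 + P_R11 + P_R12 = 0.00391 W

Final answer: 0.00391 W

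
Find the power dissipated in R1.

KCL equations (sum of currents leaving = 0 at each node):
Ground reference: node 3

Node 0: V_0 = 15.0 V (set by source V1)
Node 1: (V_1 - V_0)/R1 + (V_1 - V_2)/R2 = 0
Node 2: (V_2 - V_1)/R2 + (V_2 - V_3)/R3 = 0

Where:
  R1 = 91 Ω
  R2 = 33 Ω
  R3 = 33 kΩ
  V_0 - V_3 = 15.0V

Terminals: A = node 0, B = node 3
Nodal analysis, taking node 3 as the 0 V reference.
Source V1 fixes V_0 = 15 V.
KCL at each unknown node (sum of currents leaving = 0; resistances in Ω):
  Node 1: (V_1 - 15)/91 + (V_1 - V_2)/33 = 0
  Node 2: (V_2 - V_1)/33 + (V_2 - 0)/33000 = 0
Collecting terms (coefficients in siemens):
  0.04129·V_1 - 0.0303·V_2 = 0.1648
  0.03033·V_2 - 0.0303·V_1 = 0
Determinant D = (0.04129)(0.03033) - (-0.0303)(-0.0303) = 0.0003343
V_1 = [(0.1648)(0.03033) - (-0.0303)(0)]/D = 14.96 V
V_2 = [(0.04129)(0) - (0.1648)(-0.0303)]/D = 14.94 V
I_R1 = (V_0 - V_1)/R1 = (15 - 14.96)/91 = 0.0004528 A
P_R1 = I_R1² × R1 = (0.0004528)² × 91 = 0.00001866 W

Final answer: 1.866e-05 W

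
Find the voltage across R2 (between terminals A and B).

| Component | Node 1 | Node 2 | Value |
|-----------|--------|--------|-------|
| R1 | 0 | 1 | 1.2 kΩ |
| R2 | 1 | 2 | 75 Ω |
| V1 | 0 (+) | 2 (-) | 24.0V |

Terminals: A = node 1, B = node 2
R1 and R2 are in series across V1 (node 0 → node 1 → node 2), and the output A–B is taken across R2, so this is a voltage divider.
Series current: I = V1/(R1 + R2) = 24/(1200 + 75) = 24/1275 = 0.01882 A
V_R2 = I × R2 = V1 × R2/(R1 + R2) = 24 × 75/1275 = 1.412 V

Final answer: 1.412 V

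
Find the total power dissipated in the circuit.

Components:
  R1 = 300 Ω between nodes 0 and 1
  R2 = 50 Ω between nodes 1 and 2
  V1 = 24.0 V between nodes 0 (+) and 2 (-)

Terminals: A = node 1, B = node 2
Nodal analysis, taking node 2 as the 0 V reference.
Source V1 fixes V_0 = 24 V.
KCL at each unknown node (sum of currents leaving = 0; resistances in Ω):
  Node 1: (V_1 - 24)/300 + (V_1 - 0)/50 = 0
Collecting terms: 0.02333 × V_1 = 0.08  =>  V_1 = 3.429 V
Power in each resistor, P = (ΔV)²/R:
  P_R1 = (24 - 3.429)²/300 = 1.411 W
  P_R2 = (3.429 - 0)²/50 = 0.2351 W
P_total = P_R1 + P_R2 = 1.646 W

Final answer: 1.646 W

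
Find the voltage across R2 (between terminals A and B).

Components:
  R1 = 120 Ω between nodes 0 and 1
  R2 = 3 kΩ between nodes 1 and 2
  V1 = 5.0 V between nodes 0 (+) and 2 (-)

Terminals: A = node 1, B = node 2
R1 and R2 are in series across V1 (node 0 → node 1 → node 2), and the output A–B is taken across R2, so this is a voltage divider.
Series current: I = V1/(R1 + R2) = 5/(120 + 3000) = 5/3120 = 0.001603 A
V_R2 = I × R2 = V1 × R2/(R1 + R2) = 5 × 3000/3120 = 4.808 V

Final answer: 4.808 V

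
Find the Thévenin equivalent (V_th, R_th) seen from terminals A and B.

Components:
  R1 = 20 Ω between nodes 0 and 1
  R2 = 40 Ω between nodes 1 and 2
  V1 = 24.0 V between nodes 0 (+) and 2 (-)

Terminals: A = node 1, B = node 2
Step 1 — V_th is the open-circuit voltage V_A - V_B (nothing connected across the terminals).
Nodal analysis, taking node 2 as the 0 V reference.
Source V1 fixes V_0 = 24 V.
KCL at each unknown node (sum of currents leaving = 0; resistances in Ω):
  Node 1: (V_1 - 24)/20 + (V_1 - 0)/40 = 0
Collecting terms: 0.075 × V_1 = 1.2  =>  V_1 = 16 V
V_th = V_1 - V_2 = 16 - 0 = 16 V
Step 2 — R_th: zero the source — replace V1 by a short circuit (node 2 merges into node 0) — and find the resistance seen between A (node 1) and B (node 0).
Reduce the network between node 1 (A) and node 0 (B) by series/parallel combination:
  Rp1 = R1 ‖ R2 (parallel, both between nodes 0 and 1) = 1/(1/20 + 1/40) = 13.33 Ω
R_th = 13.33 Ω

Final answer: V_th = 16 V, R_th = 13.33 Ω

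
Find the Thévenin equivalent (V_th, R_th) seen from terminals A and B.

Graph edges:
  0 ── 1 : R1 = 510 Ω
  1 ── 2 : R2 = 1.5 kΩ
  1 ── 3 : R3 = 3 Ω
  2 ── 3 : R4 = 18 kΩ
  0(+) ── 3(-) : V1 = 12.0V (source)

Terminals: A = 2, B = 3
Step 1 — V_th is the open-circuit voltage V_A - V_B (nothing connected across the terminals).
Nodal analysis, taking node 3 as the 0 V reference.
Source V1 fixes V_0 = 12 V.
KCL at each unknown node (sum of currents leaving = 0; resistances in Ω):
  Node 1: (V_1 - 12)/510 + (V_1 - V_2)/1500 + (V_1 - 0)/3 = 0
  Node 2: (V_2 - V_1)/1500 + (V_2 - 0)/18000 = 0
Collecting terms (coefficients in siemens):
  0.336·V_1 - 0.0006667·V_2 = 0.02353
  0.0007222·V_2 - 0.0006667·V_1 = 0
Determinant D = (0.336)(0.0007222) - (-0.0006667)(-0.0006667) = 0.0002422
V_1 = [(0.02353)(0.0007222) - (-0.0006667)(0)]/D = 0.07016 V
V_2 = [(0.336)(0) - (0.02353)(-0.0006667)]/D = 0.06477 V
V_th = V_2 - V_3 = 0.06477 - 0 = 0.06477 V
Step 2 — R_th: zero the source — replace V1 by a short circuit (node 3 merges into node 0) — and find the resistance seen between A (node 2) and B (node 0).
Reduce the network between node 2 (A) and node 0 (B) by series/parallel combination:
  Rp1 = R1 ‖ R3 (parallel, both between nodes 0 and 1) = 1/(1/510 + 1/3) = 2.982 Ω
  Rs1 = R2 + Rp1 (series, joined only at node 1) = 1500 + 2.982 = 1503 Ω
  Rp2 = R4 ‖ Rs1 (parallel, both between nodes 0 and 2) = 1/(1/18000 + 1/1503) = 1387 Ω
R_th = 1.387 kΩ

Final answer: V_th = 0.06477 V, R_th = 1.387 kΩ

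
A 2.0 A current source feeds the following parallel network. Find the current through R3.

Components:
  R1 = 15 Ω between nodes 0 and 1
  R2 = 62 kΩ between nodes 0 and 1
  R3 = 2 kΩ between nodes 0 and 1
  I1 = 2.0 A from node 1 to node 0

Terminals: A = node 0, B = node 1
All resistors sit directly between nodes 0 and 1, so they are in parallel and share one voltage V; the full source current 2 A splits among them.
1/R_par = 1/15 + 1/62000 + 1/2000 = 0.06718 S  =>  R_par = 14.88 Ω
V = I × R_par = 2 × 14.88 = 29.77 V
I_R3 = V/R3 = 29.77/2000 = 0.01488 A

Final answer: 0.01488 A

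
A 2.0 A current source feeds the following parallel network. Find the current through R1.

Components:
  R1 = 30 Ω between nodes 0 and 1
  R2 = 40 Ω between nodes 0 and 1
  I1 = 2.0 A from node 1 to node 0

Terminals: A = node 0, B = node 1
All resistors sit directly between nodes 0 and 1, so they are in parallel and share one voltage V; the full source current 2 A splits among them.
1/R_par = 1/30 + 1/40 = 0.05833 S  =>  R_par = 17.14 Ω
V = I × R_par = 2 × 17.14 = 34.29 V
I_R1 = V/R1 = 34.29/30 = 1.143 A

Final answer: 1.143 A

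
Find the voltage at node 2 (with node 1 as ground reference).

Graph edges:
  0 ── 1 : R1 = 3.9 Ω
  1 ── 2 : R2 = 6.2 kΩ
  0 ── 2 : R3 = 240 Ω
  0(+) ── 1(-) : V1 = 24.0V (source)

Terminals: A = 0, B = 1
Nodal analysis, taking node 1 as the 0 V reference.
Source V1 fixes V_0 = 24 V.
KCL at each unknown node (sum of currents leaving = 0; resistances in Ω):
  Node 2: (V_2 - 0)/6200 + (V_2 - 24)/240 = 0
Collecting terms: 0.004328 × V_2 = 0.1  =>  V_2 = 23.11 V
The requested potential is V_2 = 23.11 V.

Final answer: V_2 = 23.11 V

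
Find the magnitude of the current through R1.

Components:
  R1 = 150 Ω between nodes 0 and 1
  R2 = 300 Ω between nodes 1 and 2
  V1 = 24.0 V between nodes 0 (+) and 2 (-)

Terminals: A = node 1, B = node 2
Nodal analysis, taking node 2 as the 0 V reference.
Source V1 fixes V_0 = 24 V.
KCL at each unknown node (sum of currents leaving = 0; resistances in Ω):
  Node 1: (V_1 - 24)/150 + (V_1 - 0)/300 = 0
Collecting terms: 0.01 × V_1 = 0.16  =>  V_1 = 16 V
I_R1 = (V_0 - V_1)/R1 = (24 - 16)/150 = 0.05333 A
|I_R1| = 0.05333 A

Final answer: |I_R1| = 0.05333 A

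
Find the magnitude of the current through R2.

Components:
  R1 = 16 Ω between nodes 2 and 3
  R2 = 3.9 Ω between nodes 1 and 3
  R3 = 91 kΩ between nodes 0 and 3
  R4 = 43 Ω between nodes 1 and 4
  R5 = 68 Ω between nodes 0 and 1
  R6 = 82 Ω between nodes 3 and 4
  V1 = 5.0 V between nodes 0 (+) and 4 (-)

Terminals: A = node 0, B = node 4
Nodal analysis, taking node 4 as the 0 V reference.
Source V1 fixes V_0 = 5 V.
KCL at each unknown node (sum of currents leaving = 0; resistances in Ω):
  Node 1: (V_1 - V_3)/3.9 + (V_1 - 0)/43 + (V_1 - 5)/68 = 0
  Node 2: (V_2 - V_3)/16 = 0
  Node 3: (V_3 - V_2)/16 + (V_3 - V_1)/3.9 + (V_3 - 5)/91000 + (V_3 - 0)/82 = 0
Collecting terms (coefficients in siemens):
  0.2944·V_1 - 0.2564·V_3 = 0.07353
  0.0625·V_2 - 0.0625·V_3 = 0
  0.3311·V_3 - 0.2564·V_1 - 0.0625·V_2 = 0.00005495
Solving these 3 simultaneous equations (Gaussian elimination) gives:
  V_1 = 1.483 V, V_2 = 1.416 V, V_3 = 1.416 V
I_R2 = (V_1 - V_3)/R2 = (1.483 - 1.416)/3.9 = 0.01723 A
|I_R2| = 0.01723 A

Final answer: |I_R2| = 0.01723 A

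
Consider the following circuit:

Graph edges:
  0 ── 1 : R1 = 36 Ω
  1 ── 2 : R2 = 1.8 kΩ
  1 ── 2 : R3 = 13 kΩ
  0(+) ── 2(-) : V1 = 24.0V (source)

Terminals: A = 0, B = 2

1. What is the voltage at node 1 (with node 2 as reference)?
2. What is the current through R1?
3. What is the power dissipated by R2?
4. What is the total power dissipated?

Nodal analysis, taking node 2 as the 0 V reference.
Source V1 fixes V_0 = 24 V.
KCL at each unknown node (sum of currents leaving = 0; resistances in Ω):
  Node 1: (V_1 - 24)/36 + (V_1 - 0)/1800 + (V_1 - 0)/13000 = 0
Collecting terms: 0.02841 × V_1 = 0.6667  =>  V_1 = 23.47 V
Part 1:
  Read off the nodal solution: V_1 = 23.47 V
Part 2:
  I_R1 = (V_0 - V_1)/R1 = (24 - 23.47)/36 = 0.01484 A
  Magnitude: I_R1 = 0.01484 A
Part 3:
  I_R2 = (V_1 - V_2)/R2 = (23.47 - 0)/1800 = 0.01304 A
  P_R2 = I_R2² × R2 = (0.01304)² × 1800 = 0.3059 W
Part 4:
  Power in each resistor, P = (ΔV)²/R:
    P_R1 = (24 - 23.47)²/36 = 0.00793 W
    P_R2 = (23.47 - 0)²/1800 = 0.3059 W
    P_R3 = (23.47 - 0)²/13000 = 0.04236 W
  P_total = P_R1 + P_R2 + P_R3 = 0.3562 W

Final answers:
1. V_1 = 23.47 V
2. I_R1 = 0.01484 A
3. P_R2 = 0.3059 W
4. P_total = 0.3562 W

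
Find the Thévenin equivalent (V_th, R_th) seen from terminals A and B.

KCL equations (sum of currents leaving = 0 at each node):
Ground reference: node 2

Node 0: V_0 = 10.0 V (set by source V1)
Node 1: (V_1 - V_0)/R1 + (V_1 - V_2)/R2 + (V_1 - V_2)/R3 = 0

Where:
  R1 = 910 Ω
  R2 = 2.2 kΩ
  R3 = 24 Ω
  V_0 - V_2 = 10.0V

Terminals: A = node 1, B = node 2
Step 1 — V_th is the open-circuit voltage V_A - V_B (nothing connected across the terminals).
Nodal analysis, taking node 2 as the 0 V reference.
Source V1 fixes V_0 = 10 V.
KCL at each unknown node (sum of currents leaving = 0; resistances in Ω):
  Node 1: (V_1 - 10)/910 + (V_1 - 0)/2200 + (V_1 - 0)/24 = 0
Collecting terms: 0.04322 × V_1 = 0.01099  =>  V_1 = 0.2543 V
V_th = V_1 - V_2 = 0.2543 - 0 = 0.2543 V
Step 2 — R_th: zero the source — replace V1 by a short circuit (node 2 merges into node 0) — and find the resistance seen between A (node 1) and B (node 0).
Reduce the network between node 1 (A) and node 0 (B) by series/parallel combination:
  Rp1 = R1 ‖ R2 ‖ R3 (parallel, all between nodes 0 and 1) = 1/(1/910 + 1/2200 + 1/24) = 23.14 Ω
R_th = 23.14 Ω

Final answer: V_th = 0.2543 V, R_th = 23.14 Ω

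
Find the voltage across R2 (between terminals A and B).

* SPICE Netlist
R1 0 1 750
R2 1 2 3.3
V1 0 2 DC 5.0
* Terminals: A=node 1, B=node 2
R1 and R2 are in series across V1 (node 0 → node 1 → node 2), and the output A–B is taken across R2, so this is a voltage divider.
Series current: I = V1/(R1 + R2) = 5/(750 + 3.3) = 5/753.3 = 0.006637 A
V_R2 = I × R2 = V1 × R2/(R1 + R2) = 5 × 3.3/753.3 = 0.0219 V

Final answer: 0.0219 V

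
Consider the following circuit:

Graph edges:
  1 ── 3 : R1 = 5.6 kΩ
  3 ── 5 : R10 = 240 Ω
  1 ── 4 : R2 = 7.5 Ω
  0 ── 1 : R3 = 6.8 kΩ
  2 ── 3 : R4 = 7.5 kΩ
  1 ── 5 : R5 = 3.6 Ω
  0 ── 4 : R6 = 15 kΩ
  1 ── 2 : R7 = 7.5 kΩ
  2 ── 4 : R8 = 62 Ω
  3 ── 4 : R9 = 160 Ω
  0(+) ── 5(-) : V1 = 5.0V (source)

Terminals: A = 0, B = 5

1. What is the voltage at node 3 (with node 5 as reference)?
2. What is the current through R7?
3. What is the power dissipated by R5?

Nodal analysis, taking node 5 as the 0 V reference.
Source V1 fixes V_0 = 5 V.
KCL at each unknown node (sum of currents leaving = 0; resistances in Ω):
  Node 1: (V_1 - V_3)/5600 + (V_1 - V_4)/7.5 + (V_1 - 5)/6800 + (V_1 - 0)/3.6 + (V_1 - V_2)/7500 = 0
  Node 2: (V_2 - V_3)/7500 + (V_2 - V_1)/7500 + (V_2 - V_4)/62 = 0
  Node 3: (V_3 - V_1)/5600 + (V_3 - V_2)/7500 + (V_3 - V_4)/160 + (V_3 - 0)/240 = 0
  Node 4: (V_4 - V_1)/7.5 + (V_4 - 5)/15000 + (V_4 - V_2)/62 + (V_4 - V_3)/160 = 0
Collecting terms (coefficients in siemens):
  0.4116·V_1 - 0.0001333·V_2 - 0.0001786·V_3 - 0.1333·V_4 = 0.0007353
  0.0164·V_2 - 0.0001333·V_1 - 0.0001333·V_3 - 0.01613·V_4 = 0
  0.01073·V_3 - 0.0001786·V_1 - 0.0001333·V_2 - 0.00625·V_4 = 0
  0.1558·V_4 - 0.1333·V_1 - 0.01613·V_2 - 0.00625·V_3 = 0.0003333
Solving these 4 simultaneous equations (Gaussian elimination) gives:
  V_1 = 0.003788 V, V_2 = 0.006127 V, V_3 = 0.003731 V, V_4 = 0.006166 V
Part 1:
  Read off the nodal solution: V_3 = 0.003731 V
Part 2:
  I_R7 = (V_1 - V_2)/R7 = (0.003788 - 0.006127)/7500 = -0.0000003119 A
  Magnitude: I_R7 = 0.0000003119 A
Part 3:
  I_R5 = (V_1 - V_5)/R5 = (0.003788 - 0)/3.6 = 0.001052 A
  P_R5 = I_R5² × R5 = (0.001052)² × 3.6 = 0.000003985 W

Final answers:
1. V_3 = 0.003731 V
2. I_R7 = 3.119e-07 A
3. P_R5 = 3.985e-06 W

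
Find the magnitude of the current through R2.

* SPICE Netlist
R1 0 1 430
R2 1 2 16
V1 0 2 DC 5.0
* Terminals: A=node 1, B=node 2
Nodal analysis, taking node 2 as the 0 V reference.
Source V1 fixes V_0 = 5 V.
KCL at each unknown node (sum of currents leaving = 0; resistances in Ω):
  Node 1: (V_1 - 5)/430 + (V_1 - 0)/16 = 0
Collecting terms: 0.06483 × V_1 = 0.01163  =>  V_1 = 0.1794 V
I_R2 = (V_1 - V_2)/R2 = (0.1794 - 0)/16 = 0.01121 A
|I_R2| = 0.01121 A

Final answer: |I_R2| = 0.01121 A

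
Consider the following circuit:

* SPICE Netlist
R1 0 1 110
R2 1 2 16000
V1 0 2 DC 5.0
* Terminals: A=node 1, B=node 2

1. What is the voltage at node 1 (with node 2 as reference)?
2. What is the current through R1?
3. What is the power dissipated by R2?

Nodal analysis, taking node 2 as the 0 V reference.
Source V1 fixes V_0 = 5 V.
KCL at each unknown node (sum of currents leaving = 0; resistances in Ω):
  Node 1: (V_1 - 5)/110 + (V_1 - 0)/16000 = 0
Collecting terms: 0.009153 × V_1 = 0.04545  =>  V_1 = 4.966 V
Part 1:
  Read off the nodal solution: V_1 = 4.966 V
Part 2:
  I_R1 = (V_0 - V_1)/R1 = (5 - 4.966)/110 = 0.0003104 A
  Magnitude: I_R1 = 0.0003104 A
Part 3:
  I_R2 = (V_1 - V_2)/R2 = (4.966 - 0)/16000 = 0.0003104 A
  P_R2 = I_R2² × R2 = (0.0003104)² × 16000 = 0.001541 W

Final answers:
1. V_1 = 4.966 V
2. I_R1 = 0.0003104 A
3. P_R2 = 0.001541 W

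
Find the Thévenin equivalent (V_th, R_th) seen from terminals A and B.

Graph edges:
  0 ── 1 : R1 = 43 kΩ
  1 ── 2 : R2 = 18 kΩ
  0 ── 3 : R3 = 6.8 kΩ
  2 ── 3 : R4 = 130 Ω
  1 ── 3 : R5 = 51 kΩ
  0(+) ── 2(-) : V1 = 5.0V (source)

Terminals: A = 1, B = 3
Step 1 — V_th is the open-circuit voltage V_A - V_B (nothing connected across the terminals).
Nodal analysis, taking node 2 as the 0 V reference.
Source V1 fixes V_0 = 5 V.
KCL at each unknown node (sum of currents leaving = 0; resistances in Ω):
  Node 1: (V_1 - 5)/43000 + (V_1 - 0)/18000 + (V_1 - V_3)/51000 = 0
  Node 3: (V_3 - 5)/6800 + (V_3 - 0)/130 + (V_3 - V_1)/51000 = 0
Collecting terms (coefficients in siemens):
  0.00009842·V_1 - 0.00001961·V_3 = 0.0001163
  0.007859·V_3 - 0.00001961·V_1 = 0.0007353
Determinant D = (0.00009842)(0.007859) - (-0.00001961)(-0.00001961) = 0.0000007731
V_1 = [(0.0001163)(0.007859) - (-0.00001961)(0.0007353)]/D = 1.201 V
V_3 = [(0.00009842)(0.0007353) - (0.0001163)(-0.00001961)]/D = 0.09656 V
V_th = V_1 - V_3 = 1.201 - 0.09656 = 1.104 V
Step 2 — R_th: zero the source — replace V1 by a short circuit (node 2 merges into node 0) — and find the resistance seen between A (node 1) and B (node 3).
Reduce the network between node 1 (A) and node 3 (B) by series/parallel combination:
  Rp1 = R1 ‖ R2 (parallel, both between nodes 0 and 1) = 1/(1/43000 + 1/18000) = 12690 Ω
  Rp2 = R3 ‖ R4 (parallel, both between nodes 0 and 3) = 1/(1/6800 + 1/130) = 127.6 Ω
  Rs1 = Rp1 + Rp2 (series, joined only at node 0) = 12690 + 127.6 = 12820 Ω
  Rp3 = R5 ‖ Rs1 (parallel, both between nodes 1 and 3) = 1/(1/51000 + 1/12820) = 10240 Ω
R_th = 10.24 kΩ

Final answer: V_th = 1.104 V, R_th = 10.24 kΩ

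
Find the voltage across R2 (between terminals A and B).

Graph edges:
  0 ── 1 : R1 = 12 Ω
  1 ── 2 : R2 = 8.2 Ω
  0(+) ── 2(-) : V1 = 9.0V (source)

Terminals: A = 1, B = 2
R1 and R2 are in series across V1 (node 0 → node 1 → node 2), and the output A–B is taken across R2, so this is a voltage divider.
Series current: I = V1/(R1 + R2) = 9/(12 + 8.2) = 9/20.2 = 0.4455 A
V_R2 = I × R2 = V1 × R2/(R1 + R2) = 9 × 8.2/20.2 = 3.653 V

Final answer: 3.653 V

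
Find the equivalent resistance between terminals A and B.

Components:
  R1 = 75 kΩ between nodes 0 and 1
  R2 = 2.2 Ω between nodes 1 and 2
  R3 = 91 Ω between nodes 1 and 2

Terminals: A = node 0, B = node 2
Reduce the network between node 0 (A) and node 2 (B) by series/parallel combination:
  Rp1 = R2 ‖ R3 (parallel, both between nodes 1 and 2) = 1/(1/2.2 + 1/91) = 2.148 Ω
  Rs1 = R1 + Rp1 (series, joined only at node 1) = 75000 + 2.148 = 75000 Ω
R_eq = 75 kΩ

Final answer: 75 kΩ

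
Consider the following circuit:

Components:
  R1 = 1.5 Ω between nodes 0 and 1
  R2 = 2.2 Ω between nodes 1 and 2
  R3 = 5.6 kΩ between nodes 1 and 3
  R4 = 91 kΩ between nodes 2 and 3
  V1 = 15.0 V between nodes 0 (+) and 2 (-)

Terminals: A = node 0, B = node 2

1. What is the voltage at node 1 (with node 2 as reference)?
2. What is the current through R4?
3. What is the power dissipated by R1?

Nodal analysis, taking node 2 as the 0 V reference.
Source V1 fixes V_0 = 15 V.
KCL at each unknown node (sum of currents leaving = 0; resistances in Ω):
  Node 1: (V_1 - 15)/1.5 + (V_1 - 0)/2.2 + (V_1 - V_3)/5600 = 0
  Node 3: (V_3 - V_1)/5600 + (V_3 - 0)/91000 = 0
Collecting terms (coefficients in siemens):
  1.121·V_1 - 0.0001786·V_3 = 10
  0.0001896·V_3 - 0.0001786·V_1 = 0
Determinant D = (1.121)(0.0001896) - (-0.0001786)(-0.0001786) = 0.0002125
V_1 = [(10)(0.0001896) - (-0.0001786)(0)]/D = 8.919 V
V_3 = [(1.121)(0) - (10)(-0.0001786)]/D = 8.402 V
Part 1:
  Read off the nodal solution: V_1 = 8.919 V
Part 2:
  I_R4 = (V_2 - V_3)/R4 = (0 - 8.402)/91000 = -0.00009233 A
  Magnitude: I_R4 = 0.00009233 A
Part 3:
  I_R1 = (V_0 - V_1)/R1 = (15 - 8.919)/1.5 = 4.054 A
  P_R1 = I_R1² × R1 = (4.054)² × 1.5 = 24.65 W

Final answers:
1. V_1 = 8.919 V
2. I_R4 = 9.233e-05 A
3. P_R1 = 24.65 W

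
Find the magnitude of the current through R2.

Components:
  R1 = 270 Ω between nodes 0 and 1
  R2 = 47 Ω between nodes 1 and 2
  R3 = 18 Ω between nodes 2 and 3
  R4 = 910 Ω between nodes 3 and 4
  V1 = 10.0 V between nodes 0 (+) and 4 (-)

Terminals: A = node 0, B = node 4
Nodal analysis, taking node 4 as the 0 V reference.
Source V1 fixes V_0 = 10 V.
KCL at each unknown node (sum of currents leaving = 0; resistances in Ω):
  Node 1: (V_1 - 10)/270 + (V_1 - V_2)/47 = 0
  Node 2: (V_2 - V_1)/47 + (V_2 - V_3)/18 = 0
  Node 3: (V_3 - V_2)/18 + (V_3 - 0)/910 = 0
Collecting terms (coefficients in siemens):
  0.02498·V_1 - 0.02128·V_2 = 0.03704
  0.07683·V_2 - 0.02128·V_1 - 0.05556·V_3 = 0
  0.05665·V_3 - 0.05556·V_2 = 0
Solving these 3 simultaneous equations (Gaussian elimination) gives:
  V_1 = 7.831 V, V_2 = 7.454 V, V_3 = 7.309 V
I_R2 = (V_1 - V_2)/R2 = (7.831 - 7.454)/47 = 0.008032 A
|I_R2| = 0.008032 A

Final answer: |I_R2| = 0.008032 A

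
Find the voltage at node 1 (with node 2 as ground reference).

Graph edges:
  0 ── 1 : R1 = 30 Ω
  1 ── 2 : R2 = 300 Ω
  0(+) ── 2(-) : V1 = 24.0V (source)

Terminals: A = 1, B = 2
Nodal analysis, taking node 2 as the 0 V reference.
Source V1 fixes V_0 = 24 V.
KCL at each unknown node (sum of currents leaving = 0; resistances in Ω):
  Node 1: (V_1 - 24)/30 + (V_1 - 0)/300 = 0
Collecting terms: 0.03667 × V_1 = 0.8  =>  V_1 = 21.82 V
The requested potential is V_1 = 21.82 V.

Final answer: V_1 = 21.82 V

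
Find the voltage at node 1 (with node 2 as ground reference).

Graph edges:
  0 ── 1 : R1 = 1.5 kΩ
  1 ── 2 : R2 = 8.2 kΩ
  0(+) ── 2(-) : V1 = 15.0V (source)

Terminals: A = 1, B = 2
Nodal analysis, taking node 2 as the 0 V reference.
Source V1 fixes V_0 = 15 V.
KCL at each unknown node (sum of currents leaving = 0; resistances in Ω):
  Node 1: (V_1 - 15)/1500 + (V_1 - 0)/8200 = 0
Collecting terms: 0.0007886 × V_1 = 0.01  =>  V_1 = 12.68 V
The requested potential is V_1 = 12.68 V.

Final answer: V_1 = 12.68 V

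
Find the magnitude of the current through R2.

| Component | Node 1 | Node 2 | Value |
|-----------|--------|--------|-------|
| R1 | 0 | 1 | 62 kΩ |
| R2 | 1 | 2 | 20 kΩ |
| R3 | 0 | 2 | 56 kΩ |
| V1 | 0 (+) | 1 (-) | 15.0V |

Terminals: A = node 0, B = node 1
Nodal analysis, taking node 1 as the 0 V reference.
Source V1 fixes V_0 = 15 V.
KCL at each unknown node (sum of currents leaving = 0; resistances in Ω):
  Node 2: (V_2 - 0)/20000 + (V_2 - 15)/56000 = 0
Collecting terms: 0.00006786 × V_2 = 0.0002679  =>  V_2 = 3.947 V
I_R2 = (V_1 - V_2)/R2 = (0 - 3.947)/20000 = -0.0001974 A
|I_R2| = 0.0001974 A

Final answer: |I_R2| = 0.0001974 A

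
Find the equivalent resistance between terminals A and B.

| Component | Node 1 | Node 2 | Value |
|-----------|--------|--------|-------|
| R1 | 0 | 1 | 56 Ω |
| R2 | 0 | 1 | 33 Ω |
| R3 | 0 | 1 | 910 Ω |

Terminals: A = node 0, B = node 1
Reduce the network between node 0 (A) and node 1 (B) by series/parallel combination:
  Rp1 = R1 ‖ R2 ‖ R3 (parallel, all between nodes 0 and 1) = 1/(1/56 + 1/33 + 1/910) = 20.3 Ω
R_eq = 20.3 Ω

Final answer: 20.3 Ω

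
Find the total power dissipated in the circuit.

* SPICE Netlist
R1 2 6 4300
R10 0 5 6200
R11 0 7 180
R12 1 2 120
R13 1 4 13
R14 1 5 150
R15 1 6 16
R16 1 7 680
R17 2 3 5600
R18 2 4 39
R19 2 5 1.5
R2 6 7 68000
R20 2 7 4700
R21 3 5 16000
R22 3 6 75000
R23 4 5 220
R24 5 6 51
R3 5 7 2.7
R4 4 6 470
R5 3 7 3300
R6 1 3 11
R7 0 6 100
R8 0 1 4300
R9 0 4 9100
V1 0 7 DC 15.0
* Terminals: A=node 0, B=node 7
Nodal analysis, taking node 7 as the 0 V reference.
Source V1 fixes V_0 = 15 V.
KCL at each unknown node (sum of currents leaving = 0; resistances in Ω):
  Node 1: (V_1 - V_3)/11 + (V_1 - 15)/4300 + (V_1 - V_2)/120 + (V_1 - V_4)/13 + (V_1 - V_5)/150 + (V_1 - V_6)/16 + (V_1 - 0)/680 = 0
  Node 2: (V_2 - V_6)/4300 + (V_2 - V_1)/120 + (V_2 - V_3)/5600 + (V_2 - V_4)/39 + (V_2 - V_5)/1.5 + (V_2 - 0)/4700 = 0
  Node 3: (V_3 - 0)/3300 + (V_3 - V_1)/11 + (V_3 - V_2)/5600 + (V_3 - V_5)/16000 + (V_3 - V_6)/75000 = 0
  Node 4: (V_4 - V_6)/470 + (V_4 - 15)/9100 + (V_4 - V_1)/13 + (V_4 - V_2)/39 + (V_4 - V_5)/220 = 0
  Node 5: (V_5 - 0)/2.7 + (V_5 - 15)/6200 + (V_5 - V_1)/150 + (V_5 - V_2)/1.5 + (V_5 - V_3)/16000 + (V_5 - V_4)/220 + (V_5 - V_6)/51 = 0
  Node 6: (V_6 - V_2)/4300 + (V_6 - 0)/68000 + (V_6 - V_4)/470 + (V_6 - 15)/100 + (V_6 - V_1)/16 + (V_6 - V_3)/75000 + (V_6 - V_5)/51 = 0
Collecting terms (coefficients in siemens):
  0.247·V_1 - 0.008333·V_2 - 0.09091·V_3 - 0.07692·V_4 - 0.006667·V_5 - 0.0625·V_6 = 0.003488
  0.7013·V_2 - 0.008333·V_1 - 0.0001786·V_3 - 0.02564·V_4 - 0.6667·V_5 - 0.0002326·V_6 = 0
  0.09147·V_3 - 0.09091·V_1 - 0.0001786·V_2 - 0.0000625·V_5 - 0.00001333·V_6 = 0
  0.1093·V_4 - 0.07692·V_1 - 0.02564·V_2 - 0.004545·V_5 - 0.002128·V_6 = 0.001648
  1.068·V_5 - 0.006667·V_1 - 0.6667·V_2 - 0.0000625·V_3 - 0.004545·V_4 - 0.01961·V_6 = 0.002419
  0.0945·V_6 - 0.0625·V_1 - 0.0002326·V_2 - 0.00001333·V_3 - 0.002128·V_4 - 0.01961·V_5 = 0.15
Solving these 6 simultaneous equations (Gaussian elimination) gives:
  V_1 = 2.109 V, V_2 = 0.4009 V, V_3 = 2.098 V, V_4 = 1.667 V
  V_5 = 0.3296 V, V_6 = 3.09 V
Power in each resistor, P = (ΔV)²/R:
  P_R1 = (0.4009 - 3.09)²/4300 = 0.001681 W
  P_R2 = (3.09 - 0)²/68000 = 0.0001404 W
  P_R3 = (0.3296 - 0)²/2.7 = 0.04023 W
  P_R4 = (1.667 - 3.09)²/470 = 0.004308 W
  P_R5 = (2.098 - 0)²/3300 = 0.001333 W
  P_R6 = (2.109 - 2.098)²/11 = 0.00001181 W
  P_R7 = (15 - 3.09)²/100 = 1.419 W
  P_R8 = (15 - 2.109)²/4300 = 0.03865 W
  P_R9 = (15 - 1.667)²/9100 = 0.01954 W
  P_R10 = (15 - 0.3296)²/6200 = 0.03471 W
  P_R11 = (15 - 0)²/180 = 1.25 W
  P_R12 = (2.109 - 0.4009)²/120 = 0.02432 W
  P_R13 = (2.109 - 1.667)²/13 = 0.01506 W
  P_R14 = (2.109 - 0.3296)²/150 = 0.02111 W
  P_R15 = (2.109 - 3.09)²/16 = 0.06008 W
  P_R16 = (2.109 - 0)²/680 = 0.006542 W
  P_R17 = (0.4009 - 2.098)²/5600 = 0.0005141 W
  P_R18 = (0.4009 - 1.667)²/39 = 0.04108 W
  P_R19 = (0.4009 - 0.3296)²/1.5 = 0.003389 W
  P_R20 = (0.4009 - 0)²/4700 = 0.00003419 W
  P_R21 = (2.098 - 0.3296)²/16000 = 0.0001954 W
  P_R22 = (2.098 - 3.09)²/75000 = 0.00001312 W
  P_R23 = (1.667 - 0.3296)²/220 = 0.008125 W
  P_R24 = (0.3296 - 3.09)²/51 = 0.1494 W
P_total = P_R1 + P_R2 + P_R3 + P_R4 + P_R5 + P_R6 + P_R7 + P_R8 + P_R9 + P_R10 + P_R11 + P_R12 + P_R13 + P_R14 + P_R15 + P_R16 + P_R17 + P_R18 + P_R19 + P_R20 + P_R21 + P_R22 + P_R23 + P_R24 = 3.139 W

Final answer: 3.139 W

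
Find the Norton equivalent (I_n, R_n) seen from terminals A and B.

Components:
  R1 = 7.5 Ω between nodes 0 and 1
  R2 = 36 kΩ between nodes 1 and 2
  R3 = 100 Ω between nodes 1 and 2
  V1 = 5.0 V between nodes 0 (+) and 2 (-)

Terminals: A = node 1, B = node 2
Find the Thévenin equivalent first; then I_n = V_th/R_th and R_n = R_th.
Step 1 — V_th is the open-circuit voltage V_A - V_B (nothing connected across the terminals).
Nodal analysis, taking node 2 as the 0 V reference.
Source V1 fixes V_0 = 5 V.
KCL at each unknown node (sum of currents leaving = 0; resistances in Ω):
  Node 1: (V_1 - 5)/7.5 + (V_1 - 0)/36000 + (V_1 - 0)/100 = 0
Collecting terms: 0.1434 × V_1 = 0.6667  =>  V_1 = 4.65 V
V_th = V_1 - V_2 = 4.65 - 0 = 4.65 V
Step 2 — R_th: zero the source — replace V1 by a short circuit (node 2 merges into node 0) — and find the resistance seen between A (node 1) and B (node 0).
Reduce the network between node 1 (A) and node 0 (B) by series/parallel combination:
  Rp1 = R1 ‖ R2 ‖ R3 (parallel, all between nodes 0 and 1) = 1/(1/7.5 + 1/36000 + 1/100) = 6.975 Ω
R_th = 6.975 Ω
I_n = V_th/R_th = 4.65/6.975 = 0.6667 A, and R_n = R_th = 6.975 Ω

Final answer: I_n = 0.6667 A, R_n = 6.975 Ω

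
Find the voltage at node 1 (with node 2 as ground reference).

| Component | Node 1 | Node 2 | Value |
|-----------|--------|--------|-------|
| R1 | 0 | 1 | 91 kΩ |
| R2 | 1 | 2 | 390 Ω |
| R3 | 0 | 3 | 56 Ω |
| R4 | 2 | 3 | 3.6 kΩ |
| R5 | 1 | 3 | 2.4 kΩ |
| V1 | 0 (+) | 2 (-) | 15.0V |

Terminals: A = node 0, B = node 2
Nodal analysis, taking node 2 as the 0 V reference.
Source V1 fixes V_0 = 15 V.
KCL at each unknown node (sum of currents leaving = 0; resistances in Ω):
  Node 1: (V_1 - 15)/91000 + (V_1 - 0)/390 + (V_1 - V_3)/2400 = 0
  Node 3: (V_3 - 15)/56 + (V_3 - 0)/3600 + (V_3 - V_1)/2400 = 0
Collecting terms (coefficients in siemens):
  0.002992·V_1 - 0.0004167·V_3 = 0.0001648
  0.01855·V_3 - 0.0004167·V_1 = 0.2679
Determinant D = (0.002992)(0.01855) - (-0.0004167)(-0.0004167) = 0.00005533
V_1 = [(0.0001648)(0.01855) - (-0.0004167)(0.2679)]/D = 2.072 V
V_3 = [(0.002992)(0.2679) - (0.0001648)(-0.0004167)]/D = 14.49 V
The requested potential is V_1 = 2.072 V.

Final answer: V_1 = 2.072 V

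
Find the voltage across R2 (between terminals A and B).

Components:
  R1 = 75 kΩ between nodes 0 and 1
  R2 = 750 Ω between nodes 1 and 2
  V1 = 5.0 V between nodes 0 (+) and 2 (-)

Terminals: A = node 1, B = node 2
R1 and R2 are in series across V1 (node 0 → node 1 → node 2), and the output A–B is taken across R2, so this is a voltage divider.
Series current: I = V1/(R1 + R2) = 5/(75000 + 750) = 5/75750 = 0.00006601 A
V_R2 = I × R2 = V1 × R2/(R1 + R2) = 5 × 750/75750 = 0.0495 V

Final answer: 0.0495 V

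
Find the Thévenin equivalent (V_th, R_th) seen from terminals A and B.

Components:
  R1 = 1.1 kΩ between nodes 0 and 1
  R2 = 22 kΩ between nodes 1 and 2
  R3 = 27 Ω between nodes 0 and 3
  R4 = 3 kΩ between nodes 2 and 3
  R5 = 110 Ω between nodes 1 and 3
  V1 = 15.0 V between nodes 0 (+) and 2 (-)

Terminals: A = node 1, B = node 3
Step 1 — V_th is the open-circuit voltage V_A - V_B (nothing connected across the terminals).
Nodal analysis, taking node 2 as the 0 V reference.
Source V1 fixes V_0 = 15 V.
KCL at each unknown node (sum of currents leaving = 0; resistances in Ω):
  Node 1: (V_1 - 15)/1100 + (V_1 - 0)/22000 + (V_1 - V_3)/110 = 0
  Node 3: (V_3 - 15)/27 + (V_3 - 0)/3000 + (V_3 - V_1)/110 = 0
Collecting terms (coefficients in siemens):
  0.01005·V_1 - 0.009091·V_3 = 0.01364
  0.04646·V_3 - 0.009091·V_1 = 0.5556
Determinant D = (0.01005)(0.04646) - (-0.009091)(-0.009091) = 0.0003841
V_1 = [(0.01364)(0.04646) - (-0.009091)(0.5556)]/D = 14.8 V
V_3 = [(0.01005)(0.5556) - (0.01364)(-0.009091)]/D = 14.85 V
V_th = V_1 - V_3 = 14.8 - 14.85 = -0.05391 V
Step 2 — R_th: zero the source — replace V1 by a short circuit (node 2 merges into node 0) — and find the resistance seen between A (node 1) and B (node 3).
Reduce the network between node 1 (A) and node 3 (B) by series/parallel combination:
  Rp1 = R1 ‖ R2 (parallel, both between nodes 0 and 1) = 1/(1/1100 + 1/22000) = 1048 Ω
  Rp2 = R3 ‖ R4 (parallel, both between nodes 0 and 3) = 1/(1/27 + 1/3000) = 26.76 Ω
  Rs1 = Rp1 + Rp2 (series, joined only at node 0) = 1048 + 26.76 = 1074 Ω
  Rp3 = R5 ‖ Rs1 (parallel, both between nodes 1 and 3) = 1/(1/110 + 1/1074) = 99.78 Ω
R_th = 99.78 Ω

Final answer: V_th = -0.05391 V, R_th = 99.78 Ω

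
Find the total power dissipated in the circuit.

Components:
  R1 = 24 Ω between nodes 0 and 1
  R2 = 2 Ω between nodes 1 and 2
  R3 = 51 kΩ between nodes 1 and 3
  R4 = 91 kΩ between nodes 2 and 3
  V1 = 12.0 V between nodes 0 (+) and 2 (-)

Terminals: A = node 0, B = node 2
Nodal analysis, taking node 2 as the 0 V reference.
Source V1 fixes V_0 = 12 V.
KCL at each unknown node (sum of currents leaving = 0; resistances in Ω):
  Node 1: (V_1 - 12)/24 + (V_1 - 0)/2 + (V_1 - V_3)/51000 = 0
  Node 3: (V_3 - V_1)/51000 + (V_3 - 0)/91000 = 0
Collecting terms (coefficients in siemens):
  0.5417·V_1 - 0.00001961·V_3 = 0.5
  0.0000306·V_3 - 0.00001961·V_1 = 0
Determinant D = (0.5417)(0.0000306) - (-0.00001961)(-0.00001961) = 0.00001657
V_1 = [(0.5)(0.0000306) - (-0.00001961)(0)]/D = 0.9231 V
V_3 = [(0.5417)(0) - (0.5)(-0.00001961)]/D = 0.5915 V
Power in each resistor, P = (ΔV)²/R:
  P_R1 = (12 - 0.9231)²/24 = 5.112 W
  P_R2 = (0.9231 - 0)²/2 = 0.426 W
  P_R3 = (0.9231 - 0.5915)²/51000 = 0.000002155 W
  P_R4 = (0 - 0.5915)²/91000 = 0.000003845 W
P_total = P_R1 + P_R2 + P_R3 + P_R4 = 5.538 W

Final answer: 5.538 W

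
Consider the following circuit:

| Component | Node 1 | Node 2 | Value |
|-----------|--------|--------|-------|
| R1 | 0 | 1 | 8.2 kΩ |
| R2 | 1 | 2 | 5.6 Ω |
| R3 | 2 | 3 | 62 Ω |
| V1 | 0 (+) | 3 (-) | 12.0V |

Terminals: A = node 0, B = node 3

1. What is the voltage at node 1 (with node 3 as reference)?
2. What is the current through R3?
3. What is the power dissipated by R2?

Nodal analysis, taking node 3 as the 0 V reference.
Source V1 fixes V_0 = 12 V.
KCL at each unknown node (sum of currents leaving = 0; resistances in Ω):
  Node 1: (V_1 - 12)/8200 + (V_1 - V_2)/5.6 = 0
  Node 2: (V_2 - V_1)/5.6 + (V_2 - 0)/62 = 0
Collecting terms (coefficients in siemens):
  0.1787·V_1 - 0.1786·V_2 = 0.001463
  0.1947·V_2 - 0.1786·V_1 = 0
Determinant D = (0.1787)(0.1947) - (-0.1786)(-0.1786) = 0.002904
V_1 = [(0.001463)(0.1947) - (-0.1786)(0)]/D = 0.09812 V
V_2 = [(0.1787)(0) - (0.001463)(-0.1786)]/D = 0.08999 V
Part 1:
  Read off the nodal solution: V_1 = 0.09812 V
Part 2:
  I_R3 = (V_2 - V_3)/R3 = (0.08999 - 0)/62 = 0.001451 A
  Magnitude: I_R3 = 0.001451 A
Part 3:
  I_R2 = (V_1 - V_2)/R2 = (0.09812 - 0.08999)/5.6 = 0.001451 A
  P_R2 = I_R2² × R2 = (0.001451)² × 5.6 = 0.0000118 W

Final answers:
1. V_1 = 0.09812 V
2. I_R3 = 0.001451 A
3. P_R2 = 1.18e-05 W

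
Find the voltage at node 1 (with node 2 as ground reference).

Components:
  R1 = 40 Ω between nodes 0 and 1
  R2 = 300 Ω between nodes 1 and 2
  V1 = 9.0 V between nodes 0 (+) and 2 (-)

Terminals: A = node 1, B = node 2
Nodal analysis, taking node 2 as the 0 V reference.
Source V1 fixes V_0 = 9 V.
KCL at each unknown node (sum of currents leaving = 0; resistances in Ω):
  Node 1: (V_1 - 9)/40 + (V_1 - 0)/300 = 0
Collecting terms: 0.02833 × V_1 = 0.225  =>  V_1 = 7.941 V
The requested potential is V_1 = 7.941 V.

Final answer: V_1 = 7.941 V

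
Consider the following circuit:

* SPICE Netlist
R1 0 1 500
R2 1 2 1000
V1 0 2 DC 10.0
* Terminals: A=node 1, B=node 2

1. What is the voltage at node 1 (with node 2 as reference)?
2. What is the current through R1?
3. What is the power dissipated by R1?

Nodal analysis, taking node 2 as the 0 V reference.
Source V1 fixes V_0 = 10 V.
KCL at each unknown node (sum of currents leaving = 0; resistances in Ω):
  Node 1: (V_1 - 10)/500 + (V_1 - 0)/1000 = 0
Collecting terms: 0.003 × V_1 = 0.02  =>  V_1 = 6.667 V
Part 1:
  Read off the nodal solution: V_1 = 6.667 V
Part 2:
  I_R1 = (V_0 - V_1)/R1 = (10 - 6.667)/500 = 0.006667 A
  Magnitude: I_R1 = 0.006667 A
Part 3:
  I_R1 = (V_0 - V_1)/R1 = (10 - 6.667)/500 = 0.006667 A
  P_R1 = I_R1² × R1 = (0.006667)² × 500 = 0.02222 W

Final answers:
1. V_1 = 6.667 V
2. I_R1 = 0.006667 A
3. P_R1 = 0.02222 W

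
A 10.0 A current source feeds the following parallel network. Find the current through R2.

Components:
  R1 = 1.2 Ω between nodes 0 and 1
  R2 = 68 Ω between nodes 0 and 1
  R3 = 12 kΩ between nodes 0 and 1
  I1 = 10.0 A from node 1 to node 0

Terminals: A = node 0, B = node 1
All resistors sit directly between nodes 0 and 1, so they are in parallel and share one voltage V; the full source current 10 A splits among them.
1/R_par = 1/1.2 + 1/68 + 1/12000 = 0.8481 S  =>  R_par = 1.179 Ω
V = I × R_par = 10 × 1.179 = 11.79 V
I_R2 = V/R2 = 11.79/68 = 0.1734 A

Final answer: 0.1734 A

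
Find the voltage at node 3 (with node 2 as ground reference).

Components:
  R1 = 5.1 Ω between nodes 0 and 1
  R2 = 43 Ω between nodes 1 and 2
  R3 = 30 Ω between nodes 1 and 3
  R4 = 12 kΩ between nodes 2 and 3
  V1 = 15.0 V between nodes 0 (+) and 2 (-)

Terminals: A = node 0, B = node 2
Nodal analysis, taking node 2 as the 0 V reference.
Source V1 fixes V_0 = 15 V.
KCL at each unknown node (sum of currents leaving = 0; resistances in Ω):
  Node 1: (V_1 - 15)/5.1 + (V_1 - 0)/43 + (V_1 - V_3)/30 = 0
  Node 3: (V_3 - V_1)/30 + (V_3 - 0)/12000 = 0
Collecting terms (coefficients in siemens):
  0.2527·V_1 - 0.03333·V_3 = 2.941
  0.03342·V_3 - 0.03333·V_1 = 0
Determinant D = (0.2527)(0.03342) - (-0.03333)(-0.03333) = 0.007332
V_1 = [(2.941)(0.03342) - (-0.03333)(0)]/D = 13.4 V
V_3 = [(0.2527)(0) - (2.941)(-0.03333)]/D = 13.37 V
The requested potential is V_3 = 13.37 V.

Final answer: V_3 = 13.37 V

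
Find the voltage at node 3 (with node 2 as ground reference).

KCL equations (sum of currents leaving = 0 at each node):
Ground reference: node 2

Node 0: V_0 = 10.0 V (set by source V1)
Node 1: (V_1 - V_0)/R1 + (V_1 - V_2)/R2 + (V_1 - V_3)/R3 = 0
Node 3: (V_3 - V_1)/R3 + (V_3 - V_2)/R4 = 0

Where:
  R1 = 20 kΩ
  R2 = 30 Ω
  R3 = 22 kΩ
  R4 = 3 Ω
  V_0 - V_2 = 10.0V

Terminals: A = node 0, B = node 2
Nodal analysis, taking node 2 as the 0 V reference.
Source V1 fixes V_0 = 10 V.
KCL at each unknown node (sum of currents leaving = 0; resistances in Ω):
  Node 1: (V_1 - 10)/20000 + (V_1 - 0)/30 + (V_1 - V_3)/22000 = 0
  Node 3: (V_3 - V_1)/22000 + (V_3 - 0)/3 = 0
Collecting terms (coefficients in siemens):
  0.03343·V_1 - 0.00004545·V_3 = 0.0005
  0.3334·V_3 - 0.00004545·V_1 = 0
Determinant D = (0.03343)(0.3334) - (-0.00004545)(-0.00004545) = 0.01114
V_1 = [(0.0005)(0.3334) - (-0.00004545)(0)]/D = 0.01496 V
V_3 = [(0.03343)(0) - (0.0005)(-0.00004545)]/D = 0.000002039 V
The requested potential is V_3 = 0.000002039 V.

Final answer: V_3 = 2.039e-06 V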